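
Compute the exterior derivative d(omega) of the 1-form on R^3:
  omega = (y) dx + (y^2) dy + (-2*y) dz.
d(omega) = (-1) dx ∧ dy + (-2) dy ∧ dz

For a 1-form omega = sum_i f_i dx_i, the exterior derivative is
  d(omega) = sum_{i < j} (∂f_j/∂x_i - ∂f_i/∂x_j) dx_i ∧ dx_j.
  coefficient of dx ∧ dy: ∂f_2/∂x - ∂f_1/∂y = ∂(y^2)/∂x - ∂(y)/∂y = -1
  coefficient of dy ∧ dz: ∂f_3/∂y - ∂f_2/∂z = ∂(-2*y)/∂y - ∂(y^2)/∂z = -2
Assembling: d(omega) = (-1) dx ∧ dy + (-2) dy ∧ dz.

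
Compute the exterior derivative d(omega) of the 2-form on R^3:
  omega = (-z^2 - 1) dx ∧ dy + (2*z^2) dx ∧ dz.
d(omega) = (-2*z) dx ∧ dy ∧ dz

For a 2-form omega = sum_{i<j} g_{ij} dx_i ∧ dx_j, the exterior derivative is
  d(omega) = sum_{i<j} d(g_{ij}) ∧ dx_i ∧ dx_j = sum_{i<j, k} (∂g_{ij}/∂x_k) dx_k ∧ dx_i ∧ dx_j.
Expand each term, using dx_k ∧ dx_i ∧ dx_j = sgn(permutation) dx_{(a)} ∧ dx_{(b)} ∧ dx_{(c)} with (a < b < c) sorted:
  d(-z^2 - 1) includes (∂/∂z)(-z^2 - 1) dz = (-2*z) dz, which multiplied by dx ∧ dy gives (-2*z) dx ∧ dy ∧ dz
Collecting like 3-forms: d(omega) = (-2*z) dx ∧ dy ∧ dz.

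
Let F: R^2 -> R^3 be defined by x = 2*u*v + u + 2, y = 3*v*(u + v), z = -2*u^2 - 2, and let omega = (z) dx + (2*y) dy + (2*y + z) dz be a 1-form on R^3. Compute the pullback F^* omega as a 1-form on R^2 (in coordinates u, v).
F^* omega = (8*u^3 - 28*u^2*v - 2*u^2 - 6*u*v^2 + 8*u + 18*v^3 - 4*v - 2) du + (-4*u^3 + 18*u^2*v + 54*u*v^2 - 4*u + 36*v^3) dv

Using F^*(f dg) = (f ∘ F) d(g ∘ F), substitute each coordinate x_i by F_i(u, v) in f_i, and replace dx_i by d F_i = (∂F_i/∂u) du + (∂F_i/∂v) dv.
  For the x component: f_1(F) = -2*u^2 - 2; d F_1 = (2*v + 1) du + (2*u) dv
  For the y component: f_2(F) = 6*v*(u + v); d F_2 = (3*v) du + (3*u + 6*v) dv
  For the z component: f_3(F) = -2*u^2 + 6*u*v + 6*v^2 - 2; d F_3 = (-4*u) du + (0) dv
Combining and collecting du, dv coefficients:
  coeff of du: 8*u^3 - 28*u^2*v - 2*u^2 - 6*u*v^2 + 8*u + 18*v^3 - 4*v - 2
  coeff of dv: -4*u^3 + 18*u^2*v + 54*u*v^2 - 4*u + 36*v^3
F^* omega = (8*u^3 - 28*u^2*v - 2*u^2 - 6*u*v^2 + 8*u + 18*v^3 - 4*v - 2) du + (-4*u^3 + 18*u^2*v + 54*u*v^2 - 4*u + 36*v^3) dv.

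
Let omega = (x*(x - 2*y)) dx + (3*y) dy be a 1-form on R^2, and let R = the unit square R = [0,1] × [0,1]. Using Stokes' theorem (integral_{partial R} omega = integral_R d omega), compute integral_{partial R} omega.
integral_(partial R) omega = 1

Stokes: integral_partial_R omega = integral_R d omega with d omega = (∂Q/∂x - ∂P/∂y) dx ∧ dy.
  ∂Q/∂x = 0
  ∂P/∂y = -2*x
  integrand = ∂Q/∂x - ∂P/∂y = 2*x.
Integrating over R: integral_0^1 integral_0^1 (2*x) dx dy = 1.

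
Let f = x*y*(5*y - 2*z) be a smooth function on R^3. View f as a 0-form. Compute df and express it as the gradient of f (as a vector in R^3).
df = (y*(5*y - 2*z)) dx + (2*x*(5*y - z)) dy + (-2*x*y) dz; grad f = (y*(5*y - 2*z), 2*x*(5*y - z), -2*x*y)

For a 0-form f, d f = (∂f/∂x) dx + (∂f/∂y) dy + (∂f/∂z) dz. The components of the vector representation are exactly the entries of grad f in Cartesian coordinates:
  ∂f/∂x = y*(5*y - 2*z)
  ∂f/∂y = 2*x*(5*y - z)
  ∂f/∂z = -2*x*y.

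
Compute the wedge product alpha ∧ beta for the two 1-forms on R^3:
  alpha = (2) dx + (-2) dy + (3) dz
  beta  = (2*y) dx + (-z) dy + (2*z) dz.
alpha ∧ beta = (4*y - 2*z) dx ∧ dy + (-6*y + 4*z) dx ∧ dz + (-z) dy ∧ dz

Distribute the wedge, using dx_i ∧ dx_j = -dx_j ∧ dx_i and dx_i ∧ dx_i = 0. For each pair (i, j) with i < j, the coefficient of dx_i ∧ dx_j in alpha ∧ beta is (alpha_i * beta_j - alpha_j * beta_i). Collecting: alpha ∧ beta = (4*y - 2*z) dx ∧ dy + (-6*y + 4*z) dx ∧ dz + (-z) dy ∧ dz.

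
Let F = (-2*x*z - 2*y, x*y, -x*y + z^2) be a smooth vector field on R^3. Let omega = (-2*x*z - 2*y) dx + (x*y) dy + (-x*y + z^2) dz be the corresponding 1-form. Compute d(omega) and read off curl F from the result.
d(omega) = (-x) dy ∧ dz + (-2*x + y) dz ∧ dx + (y + 2) dx ∧ dy; curl F = (-x, -2*x + y, y + 2)

d omega = sum_{i<j} (∂f_j/∂x_i - ∂f_i/∂x_j) dx_i ∧ dx_j. Under the identification (dy ∧ dz, dz ∧ dx, dx ∧ dy) ↔ (e_x, e_y, e_z), the coefficients are exactly the components of curl F. Compute:
  ∂R/∂y - ∂Q/∂z = (-x) - (0) = -x
  ∂P/∂z - ∂R/∂x = (-2*x) - (-y) = -2*x + y
  ∂Q/∂x - ∂P/∂y = (y) - (-2) = y + 2.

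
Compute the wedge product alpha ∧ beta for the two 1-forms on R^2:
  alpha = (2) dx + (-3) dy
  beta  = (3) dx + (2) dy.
alpha ∧ beta = (13) dx ∧ dy

Distribute the wedge, using dx_i ∧ dx_j = -dx_j ∧ dx_i and dx_i ∧ dx_i = 0. For each pair (i, j) with i < j, the coefficient of dx_i ∧ dx_j in alpha ∧ beta is (alpha_i * beta_j - alpha_j * beta_i). Collecting: alpha ∧ beta = (13) dx ∧ dy.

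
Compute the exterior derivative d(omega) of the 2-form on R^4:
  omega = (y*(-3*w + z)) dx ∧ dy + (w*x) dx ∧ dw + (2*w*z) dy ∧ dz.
d(omega) = (y) dx ∧ dy ∧ dz + (-3*y) dx ∧ dy ∧ dw + (2*z) dy ∧ dz ∧ dw

For a 2-form omega = sum_{i<j} g_{ij} dx_i ∧ dx_j, the exterior derivative is
  d(omega) = sum_{i<j} d(g_{ij}) ∧ dx_i ∧ dx_j = sum_{i<j, k} (∂g_{ij}/∂x_k) dx_k ∧ dx_i ∧ dx_j.
Expand each term, using dx_k ∧ dx_i ∧ dx_j = sgn(permutation) dx_{(a)} ∧ dx_{(b)} ∧ dx_{(c)} with (a < b < c) sorted:
  d(y*(-3*w + z)) includes (∂/∂z)(y*(-3*w + z)) dz = (y) dz, which multiplied by dx ∧ dy gives (y) dx ∧ dy ∧ dz
  d(y*(-3*w + z)) includes (∂/∂w)(y*(-3*w + z)) dw = (-3*y) dw, which multiplied by dx ∧ dy gives (-3*y) dx ∧ dy ∧ dw
  d(2*w*z) includes (∂/∂w)(2*w*z) dw = (2*z) dw, which multiplied by dy ∧ dz gives (2*z) dy ∧ dz ∧ dw
Collecting like 3-forms: d(omega) = (y) dx ∧ dy ∧ dz + (-3*y) dx ∧ dy ∧ dw + (2*z) dy ∧ dz ∧ dw.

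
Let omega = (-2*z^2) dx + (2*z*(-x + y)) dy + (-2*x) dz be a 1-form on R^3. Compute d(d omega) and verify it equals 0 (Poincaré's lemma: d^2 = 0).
d(d omega) = 0

Step 1: d omega = sum_{i<j} (∂f_j/∂x_i - ∂f_i/∂x_j) dx_i ∧ dx_j:
  coeff of dx ∧ dy: -2*z
  coeff of dx ∧ dz: 4*z - 2
  coeff of dy ∧ dz: 2*x - 2*y
Step 2: Apply d again to each 2-form coefficient. The only possible 3-form in R^3 is dx ∧ dy ∧ dz, with coefficient
  ∂(coeff of dy∧dz)/∂x - ∂(coeff of dx∧dz)/∂y + ∂(coeff of dx∧dy)/∂z
  = ∂/∂x (2*x - 2*y) - ∂/∂y (4*z - 2) + ∂/∂z (-2*z).
Each of these terms simplifies to sums of mixed partials that cancel in pairs. The result is 0 (by equality of mixed partials for smooth functions — Schwarz / Clairaut).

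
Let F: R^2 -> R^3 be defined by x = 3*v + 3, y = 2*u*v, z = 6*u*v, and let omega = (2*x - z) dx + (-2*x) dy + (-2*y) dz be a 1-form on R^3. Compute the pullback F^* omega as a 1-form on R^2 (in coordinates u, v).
F^* omega = (12*v*(-2*u*v - v - 1)) du + (-24*u^2*v - 30*u*v - 12*u + 18*v + 18) dv

Using F^*(f dg) = (f ∘ F) d(g ∘ F), substitute each coordinate x_i by F_i(u, v) in f_i, and replace dx_i by d F_i = (∂F_i/∂u) du + (∂F_i/∂v) dv.
  For the x component: f_1(F) = -6*u*v + 6*v + 6; d F_1 = (0) du + (3) dv
  For the y component: f_2(F) = -6*v - 6; d F_2 = (2*v) du + (2*u) dv
  For the z component: f_3(F) = -4*u*v; d F_3 = (6*v) du + (6*u) dv
Combining and collecting du, dv coefficients:
  coeff of du: 12*v*(-2*u*v - v - 1)
  coeff of dv: -24*u^2*v - 30*u*v - 12*u + 18*v + 18
F^* omega = (12*v*(-2*u*v - v - 1)) du + (-24*u^2*v - 30*u*v - 12*u + 18*v + 18) dv.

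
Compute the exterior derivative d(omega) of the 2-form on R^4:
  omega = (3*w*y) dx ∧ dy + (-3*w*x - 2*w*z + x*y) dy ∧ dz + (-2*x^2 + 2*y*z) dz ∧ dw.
d(omega) = (3*y) dx ∧ dy ∧ dw + (-3*w + y) dx ∧ dy ∧ dz + (-3*x) dy ∧ dz ∧ dw + (-4*x) dx ∧ dz ∧ dw

For a 2-form omega = sum_{i<j} g_{ij} dx_i ∧ dx_j, the exterior derivative is
  d(omega) = sum_{i<j} d(g_{ij}) ∧ dx_i ∧ dx_j = sum_{i<j, k} (∂g_{ij}/∂x_k) dx_k ∧ dx_i ∧ dx_j.
Expand each term, using dx_k ∧ dx_i ∧ dx_j = sgn(permutation) dx_{(a)} ∧ dx_{(b)} ∧ dx_{(c)} with (a < b < c) sorted:
  d(3*w*y) includes (∂/∂w)(3*w*y) dw = (3*y) dw, which multiplied by dx ∧ dy gives (3*y) dx ∧ dy ∧ dw
  d(-3*w*x - 2*w*z + x*y) includes (∂/∂x)(-3*w*x - 2*w*z + x*y) dx = (-3*w + y) dx, which multiplied by dy ∧ dz gives (-3*w + y) dx ∧ dy ∧ dz
  d(-3*w*x - 2*w*z + x*y) includes (∂/∂w)(-3*w*x - 2*w*z + x*y) dw = (-3*x - 2*z) dw, which multiplied by dy ∧ dz gives (-3*x - 2*z) dy ∧ dz ∧ dw
  d(-2*x^2 + 2*y*z) includes (∂/∂x)(-2*x^2 + 2*y*z) dx = (-4*x) dx, which multiplied by dz ∧ dw gives (-4*x) dx ∧ dz ∧ dw
  d(-2*x^2 + 2*y*z) includes (∂/∂y)(-2*x^2 + 2*y*z) dy = (2*z) dy, which multiplied by dz ∧ dw gives (2*z) dy ∧ dz ∧ dw
Collecting like 3-forms: d(omega) = (3*y) dx ∧ dy ∧ dw + (-3*w + y) dx ∧ dy ∧ dz + (-3*x) dy ∧ dz ∧ dw + (-4*x) dx ∧ dz ∧ dw.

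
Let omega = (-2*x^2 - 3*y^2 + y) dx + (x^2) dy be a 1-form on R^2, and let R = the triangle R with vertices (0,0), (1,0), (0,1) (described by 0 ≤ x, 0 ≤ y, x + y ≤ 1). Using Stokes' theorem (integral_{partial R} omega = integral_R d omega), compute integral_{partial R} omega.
integral_(partial R) omega = 5/6

Stokes: integral_partial_R omega = integral_R d omega with d omega = (∂Q/∂x - ∂P/∂y) dx ∧ dy.
  ∂Q/∂x = 2*x
  ∂P/∂y = 1 - 6*y
  integrand = ∂Q/∂x - ∂P/∂y = 2*x + 6*y - 1.
Integrating over R: integral_0^1 integral_0^{1-x} (2*x + 6*y - 1) dy dx = 5/6.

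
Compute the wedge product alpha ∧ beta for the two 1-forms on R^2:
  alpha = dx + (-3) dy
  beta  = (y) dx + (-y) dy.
alpha ∧ beta = (2*y) dx ∧ dy

Distribute the wedge, using dx_i ∧ dx_j = -dx_j ∧ dx_i and dx_i ∧ dx_i = 0. For each pair (i, j) with i < j, the coefficient of dx_i ∧ dx_j in alpha ∧ beta is (alpha_i * beta_j - alpha_j * beta_i). Collecting: alpha ∧ beta = (2*y) dx ∧ dy.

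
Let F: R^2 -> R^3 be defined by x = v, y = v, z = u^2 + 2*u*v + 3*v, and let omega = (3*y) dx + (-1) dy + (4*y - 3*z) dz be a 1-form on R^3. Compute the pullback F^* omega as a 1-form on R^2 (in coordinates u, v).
F^* omega = (-6*u^3 - 18*u^2*v - 12*u*v^2 - 10*u*v - 10*v^2) du + (-6*u^3 - 12*u^2*v - 9*u^2 - 28*u*v - 12*v - 1) dv

Using F^*(f dg) = (f ∘ F) d(g ∘ F), substitute each coordinate x_i by F_i(u, v) in f_i, and replace dx_i by d F_i = (∂F_i/∂u) du + (∂F_i/∂v) dv.
  For the x component: f_1(F) = 3*v; d F_1 = (0) du + (1) dv
  For the y component: f_2(F) = -1; d F_2 = (0) du + (1) dv
  For the z component: f_3(F) = -3*u^2 - 6*u*v - 5*v; d F_3 = (2*u + 2*v) du + (2*u + 3) dv
Combining and collecting du, dv coefficients:
  coeff of du: -6*u^3 - 18*u^2*v - 12*u*v^2 - 10*u*v - 10*v^2
  coeff of dv: -6*u^3 - 12*u^2*v - 9*u^2 - 28*u*v - 12*v - 1
F^* omega = (-6*u^3 - 18*u^2*v - 12*u*v^2 - 10*u*v - 10*v^2) du + (-6*u^3 - 12*u^2*v - 9*u^2 - 28*u*v - 12*v - 1) dv.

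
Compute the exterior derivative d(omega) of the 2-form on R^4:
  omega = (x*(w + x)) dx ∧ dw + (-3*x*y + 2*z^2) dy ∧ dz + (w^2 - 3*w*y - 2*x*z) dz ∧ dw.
d(omega) = (-3*y) dx ∧ dy ∧ dz + (-2*z) dx ∧ dz ∧ dw + (-3*w) dy ∧ dz ∧ dw

For a 2-form omega = sum_{i<j} g_{ij} dx_i ∧ dx_j, the exterior derivative is
  d(omega) = sum_{i<j} d(g_{ij}) ∧ dx_i ∧ dx_j = sum_{i<j, k} (∂g_{ij}/∂x_k) dx_k ∧ dx_i ∧ dx_j.
Expand each term, using dx_k ∧ dx_i ∧ dx_j = sgn(permutation) dx_{(a)} ∧ dx_{(b)} ∧ dx_{(c)} with (a < b < c) sorted:
  d(-3*x*y + 2*z^2) includes (∂/∂x)(-3*x*y + 2*z^2) dx = (-3*y) dx, which multiplied by dy ∧ dz gives (-3*y) dx ∧ dy ∧ dz
  d(w^2 - 3*w*y - 2*x*z) includes (∂/∂x)(w^2 - 3*w*y - 2*x*z) dx = (-2*z) dx, which multiplied by dz ∧ dw gives (-2*z) dx ∧ dz ∧ dw
  d(w^2 - 3*w*y - 2*x*z) includes (∂/∂y)(w^2 - 3*w*y - 2*x*z) dy = (-3*w) dy, which multiplied by dz ∧ dw gives (-3*w) dy ∧ dz ∧ dw
Collecting like 3-forms: d(omega) = (-3*y) dx ∧ dy ∧ dz + (-2*z) dx ∧ dz ∧ dw + (-3*w) dy ∧ dz ∧ dw.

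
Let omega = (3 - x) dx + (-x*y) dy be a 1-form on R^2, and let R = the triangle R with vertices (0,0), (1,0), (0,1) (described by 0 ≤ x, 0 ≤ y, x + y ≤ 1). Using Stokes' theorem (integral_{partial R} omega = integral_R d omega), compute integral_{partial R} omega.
integral_(partial R) omega = -1/6

Stokes: integral_partial_R omega = integral_R d omega with d omega = (∂Q/∂x - ∂P/∂y) dx ∧ dy.
  ∂Q/∂x = -y
  ∂P/∂y = 0
  integrand = ∂Q/∂x - ∂P/∂y = -y.
Integrating over R: integral_0^1 integral_0^{1-x} (-y) dy dx = -1/6.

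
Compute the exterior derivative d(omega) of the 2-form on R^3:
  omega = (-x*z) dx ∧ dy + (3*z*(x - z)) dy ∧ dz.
d(omega) = (-x + 3*z) dx ∧ dy ∧ dz

For a 2-form omega = sum_{i<j} g_{ij} dx_i ∧ dx_j, the exterior derivative is
  d(omega) = sum_{i<j} d(g_{ij}) ∧ dx_i ∧ dx_j = sum_{i<j, k} (∂g_{ij}/∂x_k) dx_k ∧ dx_i ∧ dx_j.
Expand each term, using dx_k ∧ dx_i ∧ dx_j = sgn(permutation) dx_{(a)} ∧ dx_{(b)} ∧ dx_{(c)} with (a < b < c) sorted:
  d(-x*z) includes (∂/∂z)(-x*z) dz = (-x) dz, which multiplied by dx ∧ dy gives (-x) dx ∧ dy ∧ dz
  d(3*z*(x - z)) includes (∂/∂x)(3*z*(x - z)) dx = (3*z) dx, which multiplied by dy ∧ dz gives (3*z) dx ∧ dy ∧ dz
Collecting like 3-forms: d(omega) = (-x + 3*z) dx ∧ dy ∧ dz.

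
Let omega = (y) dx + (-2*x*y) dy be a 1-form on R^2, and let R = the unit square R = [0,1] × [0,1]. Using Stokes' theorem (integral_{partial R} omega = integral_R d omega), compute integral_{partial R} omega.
integral_(partial R) omega = -2

Stokes: integral_partial_R omega = integral_R d omega with d omega = (∂Q/∂x - ∂P/∂y) dx ∧ dy.
  ∂Q/∂x = -2*y
  ∂P/∂y = 1
  integrand = ∂Q/∂x - ∂P/∂y = -2*y - 1.
Integrating over R: integral_0^1 integral_0^1 (-2*y - 1) dx dy = -2.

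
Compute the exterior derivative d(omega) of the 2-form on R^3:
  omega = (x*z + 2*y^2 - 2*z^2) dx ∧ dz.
d(omega) = (-4*y) dx ∧ dy ∧ dz

For a 2-form omega = sum_{i<j} g_{ij} dx_i ∧ dx_j, the exterior derivative is
  d(omega) = sum_{i<j} d(g_{ij}) ∧ dx_i ∧ dx_j = sum_{i<j, k} (∂g_{ij}/∂x_k) dx_k ∧ dx_i ∧ dx_j.
Expand each term, using dx_k ∧ dx_i ∧ dx_j = sgn(permutation) dx_{(a)} ∧ dx_{(b)} ∧ dx_{(c)} with (a < b < c) sorted:
  d(x*z + 2*y^2 - 2*z^2) includes (∂/∂y)(x*z + 2*y^2 - 2*z^2) dy = (4*y) dy, which multiplied by dx ∧ dz gives (-4*y) dx ∧ dy ∧ dz
Collecting like 3-forms: d(omega) = (-4*y) dx ∧ dy ∧ dz.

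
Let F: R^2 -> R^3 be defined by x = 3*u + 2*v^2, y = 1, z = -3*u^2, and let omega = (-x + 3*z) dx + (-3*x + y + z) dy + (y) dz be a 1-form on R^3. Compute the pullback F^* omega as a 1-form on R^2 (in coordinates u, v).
F^* omega = (-27*u^2 - 15*u - 6*v^2) du + (4*v*(-9*u^2 - 3*u - 2*v^2)) dv

Using F^*(f dg) = (f ∘ F) d(g ∘ F), substitute each coordinate x_i by F_i(u, v) in f_i, and replace dx_i by d F_i = (∂F_i/∂u) du + (∂F_i/∂v) dv.
  For the x component: f_1(F) = -9*u^2 - 3*u - 2*v^2; d F_1 = (3) du + (4*v) dv
  For the y component: f_2(F) = -3*u^2 - 9*u - 6*v^2 + 1; d F_2 = (0) du + (0) dv
  For the z component: f_3(F) = 1; d F_3 = (-6*u) du + (0) dv
Combining and collecting du, dv coefficients:
  coeff of du: -27*u^2 - 15*u - 6*v^2
  coeff of dv: 4*v*(-9*u^2 - 3*u - 2*v^2)
F^* omega = (-27*u^2 - 15*u - 6*v^2) du + (4*v*(-9*u^2 - 3*u - 2*v^2)) dv.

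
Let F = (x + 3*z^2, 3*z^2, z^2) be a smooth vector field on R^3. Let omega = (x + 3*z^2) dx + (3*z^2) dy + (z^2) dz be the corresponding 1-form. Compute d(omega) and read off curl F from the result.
d(omega) = (-6*z) dy ∧ dz + (6*z) dz ∧ dx + (0) dx ∧ dy; curl F = (-6*z, 6*z, 0)

d omega = sum_{i<j} (∂f_j/∂x_i - ∂f_i/∂x_j) dx_i ∧ dx_j. Under the identification (dy ∧ dz, dz ∧ dx, dx ∧ dy) ↔ (e_x, e_y, e_z), the coefficients are exactly the components of curl F. Compute:
  ∂R/∂y - ∂Q/∂z = (0) - (6*z) = -6*z
  ∂P/∂z - ∂R/∂x = (6*z) - (0) = 6*z
  ∂Q/∂x - ∂P/∂y = (0) - (0) = 0.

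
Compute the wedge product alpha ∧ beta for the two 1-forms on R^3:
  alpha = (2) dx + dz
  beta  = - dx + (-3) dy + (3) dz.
alpha ∧ beta = (-6) dx ∧ dy + (7) dx ∧ dz + (3) dy ∧ dz

Distribute the wedge, using dx_i ∧ dx_j = -dx_j ∧ dx_i and dx_i ∧ dx_i = 0. For each pair (i, j) with i < j, the coefficient of dx_i ∧ dx_j in alpha ∧ beta is (alpha_i * beta_j - alpha_j * beta_i). Collecting: alpha ∧ beta = (-6) dx ∧ dy + (7) dx ∧ dz + (3) dy ∧ dz.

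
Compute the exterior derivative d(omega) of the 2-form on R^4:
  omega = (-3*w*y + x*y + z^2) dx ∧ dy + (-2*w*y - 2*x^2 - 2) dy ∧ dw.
d(omega) = (2*z) dx ∧ dy ∧ dz + (-4*x - 3*y) dx ∧ dy ∧ dw

For a 2-form omega = sum_{i<j} g_{ij} dx_i ∧ dx_j, the exterior derivative is
  d(omega) = sum_{i<j} d(g_{ij}) ∧ dx_i ∧ dx_j = sum_{i<j, k} (∂g_{ij}/∂x_k) dx_k ∧ dx_i ∧ dx_j.
Expand each term, using dx_k ∧ dx_i ∧ dx_j = sgn(permutation) dx_{(a)} ∧ dx_{(b)} ∧ dx_{(c)} with (a < b < c) sorted:
  d(-3*w*y + x*y + z^2) includes (∂/∂z)(-3*w*y + x*y + z^2) dz = (2*z) dz, which multiplied by dx ∧ dy gives (2*z) dx ∧ dy ∧ dz
  d(-3*w*y + x*y + z^2) includes (∂/∂w)(-3*w*y + x*y + z^2) dw = (-3*y) dw, which multiplied by dx ∧ dy gives (-3*y) dx ∧ dy ∧ dw
  d(-2*w*y - 2*x^2 - 2) includes (∂/∂x)(-2*w*y - 2*x^2 - 2) dx = (-4*x) dx, which multiplied by dy ∧ dw gives (-4*x) dx ∧ dy ∧ dw
Collecting like 3-forms: d(omega) = (2*z) dx ∧ dy ∧ dz + (-4*x - 3*y) dx ∧ dy ∧ dw.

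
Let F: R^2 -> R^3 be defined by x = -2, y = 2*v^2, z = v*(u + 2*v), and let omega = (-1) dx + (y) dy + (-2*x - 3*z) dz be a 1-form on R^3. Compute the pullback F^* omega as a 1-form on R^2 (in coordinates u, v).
F^* omega = (v*(-3*u*v - 6*v^2 + 4)) du + (-3*u^2*v - 18*u*v^2 + 4*u - 16*v^3 + 16*v) dv

Using F^*(f dg) = (f ∘ F) d(g ∘ F), substitute each coordinate x_i by F_i(u, v) in f_i, and replace dx_i by d F_i = (∂F_i/∂u) du + (∂F_i/∂v) dv.
  For the x component: f_1(F) = -1; d F_1 = (0) du + (0) dv
  For the y component: f_2(F) = 2*v^2; d F_2 = (0) du + (4*v) dv
  For the z component: f_3(F) = -3*u*v - 6*v^2 + 4; d F_3 = (v) du + (u + 4*v) dv
Combining and collecting du, dv coefficients:
  coeff of du: v*(-3*u*v - 6*v^2 + 4)
  coeff of dv: -3*u^2*v - 18*u*v^2 + 4*u - 16*v^3 + 16*v
F^* omega = (v*(-3*u*v - 6*v^2 + 4)) du + (-3*u^2*v - 18*u*v^2 + 4*u - 16*v^3 + 16*v) dv.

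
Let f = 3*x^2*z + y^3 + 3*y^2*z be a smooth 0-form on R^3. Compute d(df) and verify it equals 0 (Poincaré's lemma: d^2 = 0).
d(df) = 0

Step 1: df = sum_i (∂f/∂x_i) dx_i = (6*x*z) dx + (3*y*(y + 2*z)) dy + (3*x^2 + 3*y^2) dz.
Step 2: Apply d again. Using the 1-form formula, the coefficient of dx ∧ dy in d(df) is ∂^2 f/∂x ∂y - ∂^2 f/∂y ∂x = (0) - (0) = 0 (equality of mixed partials for smooth f).
Similarly for dx ∧ dz and dy ∧ dz — all coefficients vanish. So d(df) = 0.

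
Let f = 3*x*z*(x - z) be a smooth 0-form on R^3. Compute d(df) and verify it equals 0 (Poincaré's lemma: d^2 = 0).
d(df) = 0

Step 1: df = sum_i (∂f/∂x_i) dx_i = (3*z*(2*x - z)) dx + (0) dy + (3*x*(x - 2*z)) dz.
Step 2: Apply d again. Using the 1-form formula, the coefficient of dx ∧ dy in d(df) is ∂^2 f/∂x ∂y - ∂^2 f/∂y ∂x = (0) - (0) = 0 (equality of mixed partials for smooth f).
Similarly for dx ∧ dz and dy ∧ dz — all coefficients vanish. So d(df) = 0.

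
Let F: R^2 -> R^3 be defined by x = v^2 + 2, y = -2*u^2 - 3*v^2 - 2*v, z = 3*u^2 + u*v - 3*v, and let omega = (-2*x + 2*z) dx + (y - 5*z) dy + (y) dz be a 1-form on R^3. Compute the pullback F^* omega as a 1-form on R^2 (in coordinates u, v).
F^* omega = (56*u^3 + 18*u^2*v - 6*u*v^2 - 64*u*v - 3*v^3 - 2*v^2) du + (-2*u^3 + 114*u^2*v + 40*u^2 + 31*u*v^2 + 8*u*v + 14*v^3 - 75*v^2 - 28*v) dv

Using F^*(f dg) = (f ∘ F) d(g ∘ F), substitute each coordinate x_i by F_i(u, v) in f_i, and replace dx_i by d F_i = (∂F_i/∂u) du + (∂F_i/∂v) dv.
  For the x component: f_1(F) = 6*u^2 + 2*u*v - 2*v^2 - 6*v - 4; d F_1 = (0) du + (2*v) dv
  For the y component: f_2(F) = -17*u^2 - 5*u*v - 3*v^2 + 13*v; d F_2 = (-4*u) du + (-6*v - 2) dv
  For the z component: f_3(F) = -2*u^2 - 3*v^2 - 2*v; d F_3 = (6*u + v) du + (u - 3) dv
Combining and collecting du, dv coefficients:
  coeff of du: 56*u^3 + 18*u^2*v - 6*u*v^2 - 64*u*v - 3*v^3 - 2*v^2
  coeff of dv: -2*u^3 + 114*u^2*v + 40*u^2 + 31*u*v^2 + 8*u*v + 14*v^3 - 75*v^2 - 28*v
F^* omega = (56*u^3 + 18*u^2*v - 6*u*v^2 - 64*u*v - 3*v^3 - 2*v^2) du + (-2*u^3 + 114*u^2*v + 40*u^2 + 31*u*v^2 + 8*u*v + 14*v^3 - 75*v^2 - 28*v) dv.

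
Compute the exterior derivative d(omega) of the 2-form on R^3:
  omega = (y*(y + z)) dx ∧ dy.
d(omega) = (y) dx ∧ dy ∧ dz

For a 2-form omega = sum_{i<j} g_{ij} dx_i ∧ dx_j, the exterior derivative is
  d(omega) = sum_{i<j} d(g_{ij}) ∧ dx_i ∧ dx_j = sum_{i<j, k} (∂g_{ij}/∂x_k) dx_k ∧ dx_i ∧ dx_j.
Expand each term, using dx_k ∧ dx_i ∧ dx_j = sgn(permutation) dx_{(a)} ∧ dx_{(b)} ∧ dx_{(c)} with (a < b < c) sorted:
  d(y*(y + z)) includes (∂/∂z)(y*(y + z)) dz = (y) dz, which multiplied by dx ∧ dy gives (y) dx ∧ dy ∧ dz
Collecting like 3-forms: d(omega) = (y) dx ∧ dy ∧ dz.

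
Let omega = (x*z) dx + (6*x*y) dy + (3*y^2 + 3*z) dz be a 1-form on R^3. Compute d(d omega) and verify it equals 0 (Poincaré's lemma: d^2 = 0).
d(d omega) = 0

Step 1: d omega = sum_{i<j} (∂f_j/∂x_i - ∂f_i/∂x_j) dx_i ∧ dx_j:
  coeff of dx ∧ dy: 6*y
  coeff of dx ∧ dz: -x
  coeff of dy ∧ dz: 6*y
Step 2: Apply d again to each 2-form coefficient. The only possible 3-form in R^3 is dx ∧ dy ∧ dz, with coefficient
  ∂(coeff of dy∧dz)/∂x - ∂(coeff of dx∧dz)/∂y + ∂(coeff of dx∧dy)/∂z
  = ∂/∂x (6*y) - ∂/∂y (-x) + ∂/∂z (6*y).
Each of these terms simplifies to sums of mixed partials that cancel in pairs. The result is 0 (by equality of mixed partials for smooth functions — Schwarz / Clairaut).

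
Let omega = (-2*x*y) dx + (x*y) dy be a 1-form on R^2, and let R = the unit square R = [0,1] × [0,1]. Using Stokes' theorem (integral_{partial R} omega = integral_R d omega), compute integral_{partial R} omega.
integral_(partial R) omega = 3/2

Stokes: integral_partial_R omega = integral_R d omega with d omega = (∂Q/∂x - ∂P/∂y) dx ∧ dy.
  ∂Q/∂x = y
  ∂P/∂y = -2*x
  integrand = ∂Q/∂x - ∂P/∂y = 2*x + y.
Integrating over R: integral_0^1 integral_0^1 (2*x + y) dx dy = 3/2.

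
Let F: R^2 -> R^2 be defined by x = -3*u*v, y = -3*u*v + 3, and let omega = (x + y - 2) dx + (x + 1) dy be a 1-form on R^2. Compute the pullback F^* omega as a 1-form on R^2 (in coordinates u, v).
F^* omega = (3*v*(9*u*v - 2)) du + (3*u*(9*u*v - 2)) dv

Using F^*(f dg) = (f ∘ F) d(g ∘ F), substitute each coordinate x_i by F_i(u, v) in f_i, and replace dx_i by d F_i = (∂F_i/∂u) du + (∂F_i/∂v) dv.
  For the x component: f_1(F) = -6*u*v + 1; d F_1 = (-3*v) du + (-3*u) dv
  For the y component: f_2(F) = -3*u*v + 1; d F_2 = (-3*v) du + (-3*u) dv
Combining and collecting du, dv coefficients:
  coeff of du: 3*v*(9*u*v - 2)
  coeff of dv: 3*u*(9*u*v - 2)
F^* omega = (3*v*(9*u*v - 2)) du + (3*u*(9*u*v - 2)) dv.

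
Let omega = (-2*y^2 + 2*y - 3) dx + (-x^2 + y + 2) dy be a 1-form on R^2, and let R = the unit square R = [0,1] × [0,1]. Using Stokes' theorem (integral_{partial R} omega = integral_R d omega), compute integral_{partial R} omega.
integral_(partial R) omega = -1

Stokes: integral_partial_R omega = integral_R d omega with d omega = (∂Q/∂x - ∂P/∂y) dx ∧ dy.
  ∂Q/∂x = -2*x
  ∂P/∂y = 2 - 4*y
  integrand = ∂Q/∂x - ∂P/∂y = -2*x + 4*y - 2.
Integrating over R: integral_0^1 integral_0^1 (-2*x + 4*y - 2) dx dy = -1.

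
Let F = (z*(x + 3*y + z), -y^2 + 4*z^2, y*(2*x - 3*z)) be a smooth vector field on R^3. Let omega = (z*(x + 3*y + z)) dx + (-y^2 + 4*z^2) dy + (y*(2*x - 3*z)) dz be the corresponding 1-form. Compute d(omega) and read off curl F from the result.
d(omega) = (2*x - 11*z) dy ∧ dz + (x + y + 2*z) dz ∧ dx + (-3*z) dx ∧ dy; curl F = (2*x - 11*z, x + y + 2*z, -3*z)

d omega = sum_{i<j} (∂f_j/∂x_i - ∂f_i/∂x_j) dx_i ∧ dx_j. Under the identification (dy ∧ dz, dz ∧ dx, dx ∧ dy) ↔ (e_x, e_y, e_z), the coefficients are exactly the components of curl F. Compute:
  ∂R/∂y - ∂Q/∂z = (2*x - 3*z) - (8*z) = 2*x - 11*z
  ∂P/∂z - ∂R/∂x = (x + 3*y + 2*z) - (2*y) = x + y + 2*z
  ∂Q/∂x - ∂P/∂y = (0) - (3*z) = -3*z.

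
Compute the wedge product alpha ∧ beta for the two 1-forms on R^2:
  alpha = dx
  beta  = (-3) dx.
alpha ∧ beta = 0

Distribute the wedge, using dx_i ∧ dx_j = -dx_j ∧ dx_i and dx_i ∧ dx_i = 0. For each pair (i, j) with i < j, the coefficient of dx_i ∧ dx_j in alpha ∧ beta is (alpha_i * beta_j - alpha_j * beta_i). Collecting: alpha ∧ beta = 0.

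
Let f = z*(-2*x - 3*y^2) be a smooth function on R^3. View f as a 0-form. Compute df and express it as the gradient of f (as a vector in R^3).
df = (-2*z) dx + (-6*y*z) dy + (-2*x - 3*y^2) dz; grad f = (-2*z, -6*y*z, -2*x - 3*y^2)

For a 0-form f, d f = (∂f/∂x) dx + (∂f/∂y) dy + (∂f/∂z) dz. The components of the vector representation are exactly the entries of grad f in Cartesian coordinates:
  ∂f/∂x = -2*z
  ∂f/∂y = -6*y*z
  ∂f/∂z = -2*x - 3*y^2.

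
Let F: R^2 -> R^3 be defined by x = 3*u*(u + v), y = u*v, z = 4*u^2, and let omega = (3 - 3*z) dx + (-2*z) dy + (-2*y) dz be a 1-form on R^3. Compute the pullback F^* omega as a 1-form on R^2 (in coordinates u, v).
F^* omega = (-72*u^3 - 60*u^2*v + 18*u + 9*v) du + (u*(9 - 44*u^2)) dv

Using F^*(f dg) = (f ∘ F) d(g ∘ F), substitute each coordinate x_i by F_i(u, v) in f_i, and replace dx_i by d F_i = (∂F_i/∂u) du + (∂F_i/∂v) dv.
  For the x component: f_1(F) = 3 - 12*u^2; d F_1 = (6*u + 3*v) du + (3*u) dv
  For the y component: f_2(F) = -8*u^2; d F_2 = (v) du + (u) dv
  For the z component: f_3(F) = -2*u*v; d F_3 = (8*u) du + (0) dv
Combining and collecting du, dv coefficients:
  coeff of du: -72*u^3 - 60*u^2*v + 18*u + 9*v
  coeff of dv: u*(9 - 44*u^2)
F^* omega = (-72*u^3 - 60*u^2*v + 18*u + 9*v) du + (u*(9 - 44*u^2)) dv.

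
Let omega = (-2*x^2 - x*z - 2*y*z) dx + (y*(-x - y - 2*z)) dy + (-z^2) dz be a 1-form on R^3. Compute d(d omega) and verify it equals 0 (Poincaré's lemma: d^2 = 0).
d(d omega) = 0

Step 1: d omega = sum_{i<j} (∂f_j/∂x_i - ∂f_i/∂x_j) dx_i ∧ dx_j:
  coeff of dx ∧ dy: -y + 2*z
  coeff of dx ∧ dz: x + 2*y
  coeff of dy ∧ dz: 2*y
Step 2: Apply d again to each 2-form coefficient. The only possible 3-form in R^3 is dx ∧ dy ∧ dz, with coefficient
  ∂(coeff of dy∧dz)/∂x - ∂(coeff of dx∧dz)/∂y + ∂(coeff of dx∧dy)/∂z
  = ∂/∂x (2*y) - ∂/∂y (x + 2*y) + ∂/∂z (-y + 2*z).
Each of these terms simplifies to sums of mixed partials that cancel in pairs. The result is 0 (by equality of mixed partials for smooth functions — Schwarz / Clairaut).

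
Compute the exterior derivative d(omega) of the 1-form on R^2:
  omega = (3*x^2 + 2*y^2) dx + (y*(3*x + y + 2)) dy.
d(omega) = (-y) dx ∧ dy

For a 1-form omega = sum_i f_i dx_i, the exterior derivative is
  d(omega) = sum_{i < j} (∂f_j/∂x_i - ∂f_i/∂x_j) dx_i ∧ dx_j.
  coefficient of dx ∧ dy: ∂f_2/∂x - ∂f_1/∂y = ∂(y*(3*x + y + 2))/∂x - ∂(3*x^2 + 2*y^2)/∂y = -y
Assembling: d(omega) = (-y) dx ∧ dy.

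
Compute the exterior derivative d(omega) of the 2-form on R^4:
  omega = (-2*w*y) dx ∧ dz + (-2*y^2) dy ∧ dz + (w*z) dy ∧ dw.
d(omega) = (2*w) dx ∧ dy ∧ dz + (-2*y) dx ∧ dz ∧ dw + (-w) dy ∧ dz ∧ dw

For a 2-form omega = sum_{i<j} g_{ij} dx_i ∧ dx_j, the exterior derivative is
  d(omega) = sum_{i<j} d(g_{ij}) ∧ dx_i ∧ dx_j = sum_{i<j, k} (∂g_{ij}/∂x_k) dx_k ∧ dx_i ∧ dx_j.
Expand each term, using dx_k ∧ dx_i ∧ dx_j = sgn(permutation) dx_{(a)} ∧ dx_{(b)} ∧ dx_{(c)} with (a < b < c) sorted:
  d(-2*w*y) includes (∂/∂y)(-2*w*y) dy = (-2*w) dy, which multiplied by dx ∧ dz gives (2*w) dx ∧ dy ∧ dz
  d(-2*w*y) includes (∂/∂w)(-2*w*y) dw = (-2*y) dw, which multiplied by dx ∧ dz gives (-2*y) dx ∧ dz ∧ dw
  d(w*z) includes (∂/∂z)(w*z) dz = (w) dz, which multiplied by dy ∧ dw gives (-w) dy ∧ dz ∧ dw
Collecting like 3-forms: d(omega) = (2*w) dx ∧ dy ∧ dz + (-2*y) dx ∧ dz ∧ dw + (-w) dy ∧ dz ∧ dw.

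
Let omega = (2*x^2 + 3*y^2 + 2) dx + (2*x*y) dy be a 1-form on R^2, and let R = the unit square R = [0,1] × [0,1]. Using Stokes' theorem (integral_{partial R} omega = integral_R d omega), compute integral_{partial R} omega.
integral_(partial R) omega = -2

Stokes: integral_partial_R omega = integral_R d omega with d omega = (∂Q/∂x - ∂P/∂y) dx ∧ dy.
  ∂Q/∂x = 2*y
  ∂P/∂y = 6*y
  integrand = ∂Q/∂x - ∂P/∂y = -4*y.
Integrating over R: integral_0^1 integral_0^1 (-4*y) dx dy = -2.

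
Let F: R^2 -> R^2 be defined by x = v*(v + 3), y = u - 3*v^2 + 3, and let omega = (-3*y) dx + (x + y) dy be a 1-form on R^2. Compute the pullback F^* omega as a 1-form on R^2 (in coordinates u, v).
F^* omega = (u - 2*v^2 + 3*v + 3) du + (-12*u*v - 9*u + 30*v^3 + 9*v^2 - 36*v - 27) dv

Using F^*(f dg) = (f ∘ F) d(g ∘ F), substitute each coordinate x_i by F_i(u, v) in f_i, and replace dx_i by d F_i = (∂F_i/∂u) du + (∂F_i/∂v) dv.
  For the x component: f_1(F) = -3*u + 9*v^2 - 9; d F_1 = (0) du + (2*v + 3) dv
  For the y component: f_2(F) = u - 2*v^2 + 3*v + 3; d F_2 = (1) du + (-6*v) dv
Combining and collecting du, dv coefficients:
  coeff of du: u - 2*v^2 + 3*v + 3
  coeff of dv: -12*u*v - 9*u + 30*v^3 + 9*v^2 - 36*v - 27
F^* omega = (u - 2*v^2 + 3*v + 3) du + (-12*u*v - 9*u + 30*v^3 + 9*v^2 - 36*v - 27) dv.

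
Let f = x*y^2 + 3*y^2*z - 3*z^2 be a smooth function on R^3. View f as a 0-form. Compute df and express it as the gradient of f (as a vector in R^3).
df = (y^2) dx + (2*y*(x + 3*z)) dy + (3*y^2 - 6*z) dz; grad f = (y^2, 2*y*(x + 3*z), 3*y^2 - 6*z)

For a 0-form f, d f = (∂f/∂x) dx + (∂f/∂y) dy + (∂f/∂z) dz. The components of the vector representation are exactly the entries of grad f in Cartesian coordinates:
  ∂f/∂x = y^2
  ∂f/∂y = 2*y*(x + 3*z)
  ∂f/∂z = 3*y^2 - 6*z.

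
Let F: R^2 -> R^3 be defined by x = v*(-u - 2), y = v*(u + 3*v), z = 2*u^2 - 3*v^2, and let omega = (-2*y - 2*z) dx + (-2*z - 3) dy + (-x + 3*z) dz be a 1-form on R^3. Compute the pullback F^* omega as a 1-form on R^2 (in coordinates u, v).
F^* omega = (24*u^3 + 4*u^2*v - 34*u*v^2 + 8*u*v + 6*v^3 - 3*v) du + (-58*u^2*v + 8*u^2 + 4*u*v - 3*u + 90*v^3 - 12*v^2 - 18*v) dv

Using F^*(f dg) = (f ∘ F) d(g ∘ F), substitute each coordinate x_i by F_i(u, v) in f_i, and replace dx_i by d F_i = (∂F_i/∂u) du + (∂F_i/∂v) dv.
  For the x component: f_1(F) = 2*u*(-2*u - v); d F_1 = (-v) du + (-u - 2) dv
  For the y component: f_2(F) = -4*u^2 + 6*v^2 - 3; d F_2 = (v) du + (u + 6*v) dv
  For the z component: f_3(F) = 6*u^2 + u*v - 9*v^2 + 2*v; d F_3 = (4*u) du + (-6*v) dv
Combining and collecting du, dv coefficients:
  coeff of du: 24*u^3 + 4*u^2*v - 34*u*v^2 + 8*u*v + 6*v^3 - 3*v
  coeff of dv: -58*u^2*v + 8*u^2 + 4*u*v - 3*u + 90*v^3 - 12*v^2 - 18*v
F^* omega = (24*u^3 + 4*u^2*v - 34*u*v^2 + 8*u*v + 6*v^3 - 3*v) du + (-58*u^2*v + 8*u^2 + 4*u*v - 3*u + 90*v^3 - 12*v^2 - 18*v) dv.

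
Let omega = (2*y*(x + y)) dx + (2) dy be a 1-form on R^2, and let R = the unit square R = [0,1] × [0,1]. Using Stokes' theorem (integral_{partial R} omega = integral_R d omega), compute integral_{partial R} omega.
integral_(partial R) omega = -3

Stokes: integral_partial_R omega = integral_R d omega with d omega = (∂Q/∂x - ∂P/∂y) dx ∧ dy.
  ∂Q/∂x = 0
  ∂P/∂y = 2*x + 4*y
  integrand = ∂Q/∂x - ∂P/∂y = -2*x - 4*y.
Integrating over R: integral_0^1 integral_0^1 (-2*x - 4*y) dx dy = -3.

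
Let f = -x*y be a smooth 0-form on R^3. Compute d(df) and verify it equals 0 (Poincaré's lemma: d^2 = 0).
d(df) = 0

Step 1: df = sum_i (∂f/∂x_i) dx_i = (-y) dx + (-x) dy + (0) dz.
Step 2: Apply d again. Using the 1-form formula, the coefficient of dx ∧ dy in d(df) is ∂^2 f/∂x ∂y - ∂^2 f/∂y ∂x = (-1) - (-1) = 0 (equality of mixed partials for smooth f).
Similarly for dx ∧ dz and dy ∧ dz — all coefficients vanish. So d(df) = 0.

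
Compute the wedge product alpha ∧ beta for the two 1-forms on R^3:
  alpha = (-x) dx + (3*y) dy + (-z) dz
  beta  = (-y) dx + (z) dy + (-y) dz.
alpha ∧ beta = (-x*z + 3*y^2) dx ∧ dy + (y*(x - z)) dx ∧ dz + (-3*y^2 + z^2) dy ∧ dz

Distribute the wedge, using dx_i ∧ dx_j = -dx_j ∧ dx_i and dx_i ∧ dx_i = 0. For each pair (i, j) with i < j, the coefficient of dx_i ∧ dx_j in alpha ∧ beta is (alpha_i * beta_j - alpha_j * beta_i). Collecting: alpha ∧ beta = (-x*z + 3*y^2) dx ∧ dy + (y*(x - z)) dx ∧ dz + (-3*y^2 + z^2) dy ∧ dz.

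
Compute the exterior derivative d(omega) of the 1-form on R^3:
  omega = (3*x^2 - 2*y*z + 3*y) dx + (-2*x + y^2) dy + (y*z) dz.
d(omega) = (2*z - 5) dx ∧ dy + (2*y) dx ∧ dz + (z) dy ∧ dz

For a 1-form omega = sum_i f_i dx_i, the exterior derivative is
  d(omega) = sum_{i < j} (∂f_j/∂x_i - ∂f_i/∂x_j) dx_i ∧ dx_j.
  coefficient of dx ∧ dy: ∂f_2/∂x - ∂f_1/∂y = ∂(-2*x + y^2)/∂x - ∂(3*x^2 - 2*y*z + 3*y)/∂y = 2*z - 5
  coefficient of dx ∧ dz: ∂f_3/∂x - ∂f_1/∂z = ∂(y*z)/∂x - ∂(3*x^2 - 2*y*z + 3*y)/∂z = 2*y
  coefficient of dy ∧ dz: ∂f_3/∂y - ∂f_2/∂z = ∂(y*z)/∂y - ∂(-2*x + y^2)/∂z = z
Assembling: d(omega) = (2*z - 5) dx ∧ dy + (2*y) dx ∧ dz + (z) dy ∧ dz.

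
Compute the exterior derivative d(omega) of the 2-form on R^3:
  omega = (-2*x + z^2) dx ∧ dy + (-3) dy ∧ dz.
d(omega) = (2*z) dx ∧ dy ∧ dz

For a 2-form omega = sum_{i<j} g_{ij} dx_i ∧ dx_j, the exterior derivative is
  d(omega) = sum_{i<j} d(g_{ij}) ∧ dx_i ∧ dx_j = sum_{i<j, k} (∂g_{ij}/∂x_k) dx_k ∧ dx_i ∧ dx_j.
Expand each term, using dx_k ∧ dx_i ∧ dx_j = sgn(permutation) dx_{(a)} ∧ dx_{(b)} ∧ dx_{(c)} with (a < b < c) sorted:
  d(-2*x + z^2) includes (∂/∂z)(-2*x + z^2) dz = (2*z) dz, which multiplied by dx ∧ dy gives (2*z) dx ∧ dy ∧ dz
Collecting like 3-forms: d(omega) = (2*z) dx ∧ dy ∧ dz.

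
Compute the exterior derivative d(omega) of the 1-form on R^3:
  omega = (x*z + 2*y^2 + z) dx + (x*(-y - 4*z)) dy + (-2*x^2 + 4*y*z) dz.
d(omega) = (-5*y - 4*z) dx ∧ dy + (-5*x - 1) dx ∧ dz + (4*x + 4*z) dy ∧ dz

For a 1-form omega = sum_i f_i dx_i, the exterior derivative is
  d(omega) = sum_{i < j} (∂f_j/∂x_i - ∂f_i/∂x_j) dx_i ∧ dx_j.
  coefficient of dx ∧ dy: ∂f_2/∂x - ∂f_1/∂y = ∂(x*(-y - 4*z))/∂x - ∂(x*z + 2*y^2 + z)/∂y = -5*y - 4*z
  coefficient of dx ∧ dz: ∂f_3/∂x - ∂f_1/∂z = ∂(-2*x^2 + 4*y*z)/∂x - ∂(x*z + 2*y^2 + z)/∂z = -5*x - 1
  coefficient of dy ∧ dz: ∂f_3/∂y - ∂f_2/∂z = ∂(-2*x^2 + 4*y*z)/∂y - ∂(x*(-y - 4*z))/∂z = 4*x + 4*z
Assembling: d(omega) = (-5*y - 4*z) dx ∧ dy + (-5*x - 1) dx ∧ dz + (4*x + 4*z) dy ∧ dz.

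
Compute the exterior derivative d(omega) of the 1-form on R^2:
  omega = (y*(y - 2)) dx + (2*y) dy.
d(omega) = (2 - 2*y) dx ∧ dy

For a 1-form omega = sum_i f_i dx_i, the exterior derivative is
  d(omega) = sum_{i < j} (∂f_j/∂x_i - ∂f_i/∂x_j) dx_i ∧ dx_j.
  coefficient of dx ∧ dy: ∂f_2/∂x - ∂f_1/∂y = ∂(2*y)/∂x - ∂(y*(y - 2))/∂y = 2 - 2*y
Assembling: d(omega) = (2 - 2*y) dx ∧ dy.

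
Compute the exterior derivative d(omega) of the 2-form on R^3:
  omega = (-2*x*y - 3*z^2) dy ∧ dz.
d(omega) = (-2*y) dx ∧ dy ∧ dz

For a 2-form omega = sum_{i<j} g_{ij} dx_i ∧ dx_j, the exterior derivative is
  d(omega) = sum_{i<j} d(g_{ij}) ∧ dx_i ∧ dx_j = sum_{i<j, k} (∂g_{ij}/∂x_k) dx_k ∧ dx_i ∧ dx_j.
Expand each term, using dx_k ∧ dx_i ∧ dx_j = sgn(permutation) dx_{(a)} ∧ dx_{(b)} ∧ dx_{(c)} with (a < b < c) sorted:
  d(-2*x*y - 3*z^2) includes (∂/∂x)(-2*x*y - 3*z^2) dx = (-2*y) dx, which multiplied by dy ∧ dz gives (-2*y) dx ∧ dy ∧ dz
Collecting like 3-forms: d(omega) = (-2*y) dx ∧ dy ∧ dz.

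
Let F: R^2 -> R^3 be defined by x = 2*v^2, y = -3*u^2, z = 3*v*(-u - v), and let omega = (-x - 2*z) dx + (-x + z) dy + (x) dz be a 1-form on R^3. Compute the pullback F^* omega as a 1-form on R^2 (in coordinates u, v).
F^* omega = (6*v*(3*u^2 + 5*u*v - v^2)) du + (v^2*(18*u + 4*v)) dv

Using F^*(f dg) = (f ∘ F) d(g ∘ F), substitute each coordinate x_i by F_i(u, v) in f_i, and replace dx_i by d F_i = (∂F_i/∂u) du + (∂F_i/∂v) dv.
  For the x component: f_1(F) = 2*v*(3*u + 2*v); d F_1 = (0) du + (4*v) dv
  For the y component: f_2(F) = v*(-3*u - 5*v); d F_2 = (-6*u) du + (0) dv
  For the z component: f_3(F) = 2*v^2; d F_3 = (-3*v) du + (-3*u - 6*v) dv
Combining and collecting du, dv coefficients:
  coeff of du: 6*v*(3*u^2 + 5*u*v - v^2)
  coeff of dv: v^2*(18*u + 4*v)
F^* omega = (6*v*(3*u^2 + 5*u*v - v^2)) du + (v^2*(18*u + 4*v)) dv.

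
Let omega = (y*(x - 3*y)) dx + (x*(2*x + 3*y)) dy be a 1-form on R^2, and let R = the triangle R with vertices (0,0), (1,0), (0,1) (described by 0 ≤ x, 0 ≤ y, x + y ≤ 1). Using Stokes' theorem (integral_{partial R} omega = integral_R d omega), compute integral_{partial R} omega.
integral_(partial R) omega = 2

Stokes: integral_partial_R omega = integral_R d omega with d omega = (∂Q/∂x - ∂P/∂y) dx ∧ dy.
  ∂Q/∂x = 4*x + 3*y
  ∂P/∂y = x - 6*y
  integrand = ∂Q/∂x - ∂P/∂y = 3*x + 9*y.
Integrating over R: integral_0^1 integral_0^{1-x} (3*x + 9*y) dy dx = 2.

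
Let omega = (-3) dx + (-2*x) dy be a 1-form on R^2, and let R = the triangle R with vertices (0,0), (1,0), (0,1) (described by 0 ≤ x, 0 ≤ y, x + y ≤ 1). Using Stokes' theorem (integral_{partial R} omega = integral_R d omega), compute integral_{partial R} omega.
integral_(partial R) omega = -1

Stokes: integral_partial_R omega = integral_R d omega with d omega = (∂Q/∂x - ∂P/∂y) dx ∧ dy.
  ∂Q/∂x = -2
  ∂P/∂y = 0
  integrand = ∂Q/∂x - ∂P/∂y = -2.
Integrating over R: integral_0^1 integral_0^{1-x} (-2) dy dx = -1.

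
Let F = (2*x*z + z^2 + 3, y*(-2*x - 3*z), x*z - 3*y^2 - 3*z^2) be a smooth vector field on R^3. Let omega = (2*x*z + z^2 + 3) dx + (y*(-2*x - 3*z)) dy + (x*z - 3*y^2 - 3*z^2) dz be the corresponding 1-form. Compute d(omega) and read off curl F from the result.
d(omega) = (-3*y) dy ∧ dz + (2*x + z) dz ∧ dx + (-2*y) dx ∧ dy; curl F = (-3*y, 2*x + z, -2*y)

d omega = sum_{i<j} (∂f_j/∂x_i - ∂f_i/∂x_j) dx_i ∧ dx_j. Under the identification (dy ∧ dz, dz ∧ dx, dx ∧ dy) ↔ (e_x, e_y, e_z), the coefficients are exactly the components of curl F. Compute:
  ∂R/∂y - ∂Q/∂z = (-6*y) - (-3*y) = -3*y
  ∂P/∂z - ∂R/∂x = (2*x + 2*z) - (z) = 2*x + z
  ∂Q/∂x - ∂P/∂y = (-2*y) - (0) = -2*y.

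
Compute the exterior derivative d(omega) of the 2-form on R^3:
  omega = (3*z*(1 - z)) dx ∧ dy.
d(omega) = (3 - 6*z) dx ∧ dy ∧ dz

For a 2-form omega = sum_{i<j} g_{ij} dx_i ∧ dx_j, the exterior derivative is
  d(omega) = sum_{i<j} d(g_{ij}) ∧ dx_i ∧ dx_j = sum_{i<j, k} (∂g_{ij}/∂x_k) dx_k ∧ dx_i ∧ dx_j.
Expand each term, using dx_k ∧ dx_i ∧ dx_j = sgn(permutation) dx_{(a)} ∧ dx_{(b)} ∧ dx_{(c)} with (a < b < c) sorted:
  d(3*z*(1 - z)) includes (∂/∂z)(3*z*(1 - z)) dz = (3 - 6*z) dz, which multiplied by dx ∧ dy gives (3 - 6*z) dx ∧ dy ∧ dz
Collecting like 3-forms: d(omega) = (3 - 6*z) dx ∧ dy ∧ dz.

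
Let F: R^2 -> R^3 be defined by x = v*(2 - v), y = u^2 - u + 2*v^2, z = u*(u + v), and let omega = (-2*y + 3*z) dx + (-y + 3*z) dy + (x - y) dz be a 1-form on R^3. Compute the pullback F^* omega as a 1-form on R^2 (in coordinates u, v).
F^* omega = (2*u^3 + 5*u^2*v + 2*u^2 - 10*u*v^2 + 2*u*v - u - 3*v^3 + 4*v^2) du + (-u^3 + 6*u^2*v + 3*u^2 + 3*u*v^2 + 8*u*v + 4*u - 8*v^2) dv

Using F^*(f dg) = (f ∘ F) d(g ∘ F), substitute each coordinate x_i by F_i(u, v) in f_i, and replace dx_i by d F_i = (∂F_i/∂u) du + (∂F_i/∂v) dv.
  For the x component: f_1(F) = u^2 + 3*u*v + 2*u - 4*v^2; d F_1 = (0) du + (2 - 2*v) dv
  For the y component: f_2(F) = 2*u^2 + 3*u*v + u - 2*v^2; d F_2 = (2*u - 1) du + (4*v) dv
  For the z component: f_3(F) = -u^2 + u - 3*v^2 + 2*v; d F_3 = (2*u + v) du + (u) dv
Combining and collecting du, dv coefficients:
  coeff of du: 2*u^3 + 5*u^2*v + 2*u^2 - 10*u*v^2 + 2*u*v - u - 3*v^3 + 4*v^2
  coeff of dv: -u^3 + 6*u^2*v + 3*u^2 + 3*u*v^2 + 8*u*v + 4*u - 8*v^2
F^* omega = (2*u^3 + 5*u^2*v + 2*u^2 - 10*u*v^2 + 2*u*v - u - 3*v^3 + 4*v^2) du + (-u^3 + 6*u^2*v + 3*u^2 + 3*u*v^2 + 8*u*v + 4*u - 8*v^2) dv.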